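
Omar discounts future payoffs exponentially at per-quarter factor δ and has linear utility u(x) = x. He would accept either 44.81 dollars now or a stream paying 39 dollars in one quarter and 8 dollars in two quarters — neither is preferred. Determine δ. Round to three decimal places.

δ ≈ 0.960

Equating present values: 44.81 = 39δ + 8δ².
Rearranged: 8δ² + 39δ − 44.81 = 0.
By the quadratic formula (taking the positive root), δ = (−39 + √2954.92) / 16 ≈ 0.960.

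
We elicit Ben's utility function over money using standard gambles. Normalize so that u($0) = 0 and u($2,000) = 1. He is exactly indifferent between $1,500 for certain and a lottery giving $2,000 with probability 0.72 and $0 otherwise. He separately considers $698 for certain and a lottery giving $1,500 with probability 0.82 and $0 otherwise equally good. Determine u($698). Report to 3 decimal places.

The first gamble pins u($1,500): it must equal 0.72·1 + 0.28·0 = 0.72.
Chaining: u($698) = 0.82·0.72 + 0.18·0.00 = 0.5904.

0.590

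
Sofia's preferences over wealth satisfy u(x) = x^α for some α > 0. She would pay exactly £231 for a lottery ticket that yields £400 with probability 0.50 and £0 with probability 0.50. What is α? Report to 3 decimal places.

α ≈ 1.262

Since u(0) = 0, the lottery's EU is 0.50·400^α.
Setting u(231) equal to that: 231^α = 0.50·400^α ⇒ (231/400)^α = 0.50.
Take logs: α = ln 0.50 / ln(231/400) ≈ 1.26246.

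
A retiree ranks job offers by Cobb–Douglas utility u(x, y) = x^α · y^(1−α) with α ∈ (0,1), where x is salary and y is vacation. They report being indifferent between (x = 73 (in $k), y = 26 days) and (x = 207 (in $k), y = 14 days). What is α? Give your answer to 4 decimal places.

α ≈ 0.3726

Set the two utilities equal: 73^α·26^(1−α) = 207^α·14^(1−α).
(73/207)^α = (14/26)^(1−α); take logs: α·ln(73/207) = (1−α)·ln(14/26), i.e. α·-1.0422594 = (1−α)·-0.6190392.
With A = -1.0422594 and B = -0.6190392: α·A = (1−α)·B, so α = B/(A+B) = -0.6190392/-1.6612986 ≈ 0.3726.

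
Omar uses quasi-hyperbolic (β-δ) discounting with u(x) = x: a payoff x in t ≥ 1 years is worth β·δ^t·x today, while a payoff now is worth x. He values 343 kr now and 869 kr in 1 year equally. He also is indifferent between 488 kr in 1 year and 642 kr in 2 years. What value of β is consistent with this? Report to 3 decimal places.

Both payoffs in the second observation are in the future, so β drops out: δ^1·488 = δ^2·642 ⇒ δ = 488/642 = 0.76012.
The first indifference: 343 = β·δ·869, so β = 343/(δ·869) = 343/(0.76012·869) ≈ 0.519.

β ≈ 0.519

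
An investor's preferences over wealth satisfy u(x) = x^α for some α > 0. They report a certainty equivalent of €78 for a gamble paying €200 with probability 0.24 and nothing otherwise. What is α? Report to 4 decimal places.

Since u(0) = 0, the lottery's EU is 0.24·200^α.
Setting u(78) equal to that: 78^α = 0.24·200^α ⇒ (78/200)^α = 0.24.
α = ln(0.24) / ln(78/200) = -1.4271164/-0.9416085 ≈ 1.5156.

α ≈ 1.5156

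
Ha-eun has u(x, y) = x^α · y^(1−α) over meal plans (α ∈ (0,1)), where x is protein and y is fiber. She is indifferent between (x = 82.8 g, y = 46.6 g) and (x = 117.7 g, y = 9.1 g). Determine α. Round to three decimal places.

α ≈ 0.823

The Cobb–Douglas utilities coincide, so 82.8^α·46.6^(1−α) = 117.7^α·9.1^(1−α).
Rearrange to (82.8/117.7)^α = (9.1/46.6)^(1−α) and take logs: α·-0.351711 = (1−α)·-1.633326.
So α/(1−α) = (-1.633326)/(-0.351711) = 4.643943, and α = 4.643943/5.643943 ≈ 0.823.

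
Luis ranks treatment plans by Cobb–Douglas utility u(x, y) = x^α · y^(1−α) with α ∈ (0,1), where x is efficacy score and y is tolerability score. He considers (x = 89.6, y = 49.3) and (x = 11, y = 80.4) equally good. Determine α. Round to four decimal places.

Set the two utilities equal: 89.6^α·49.3^(1−α) = 11^α·80.4^(1−α).
(89.6/11)^α = (80.4/49.3)^(1−α); take logs: α·ln(89.6/11) = (1−α)·ln(80.4/49.3), i.e. α·2.0974600 = (1−α)·0.4890901.
With A = 2.0974600 and B = 0.4890901: α·A = (1−α)·B, so α = B/(A+B) = 0.4890901/2.5865501 ≈ 0.1891.

α ≈ 0.1891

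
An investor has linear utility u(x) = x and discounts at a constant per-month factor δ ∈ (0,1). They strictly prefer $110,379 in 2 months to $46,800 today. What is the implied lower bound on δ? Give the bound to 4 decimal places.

δ > 0.6511

The preference means 46800 < δ^2·110379.
Dividing by 110379: δ^2 > 0.42399. Both sides are positive, so the square root keeps the direction.
δ > 0.42399^(1/2) = 0.6511.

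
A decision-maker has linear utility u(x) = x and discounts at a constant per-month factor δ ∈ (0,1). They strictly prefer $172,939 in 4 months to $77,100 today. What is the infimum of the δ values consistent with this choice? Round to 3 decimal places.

δ > 0.817

Under u(x) = x this choice says 77100 < δ^4·172939.
So δ^4 > 77100/172939 = 0.44582; taking the 4th root of both positive sides preserves the inequality.
δ > 0.44582^(1/4) = 0.817.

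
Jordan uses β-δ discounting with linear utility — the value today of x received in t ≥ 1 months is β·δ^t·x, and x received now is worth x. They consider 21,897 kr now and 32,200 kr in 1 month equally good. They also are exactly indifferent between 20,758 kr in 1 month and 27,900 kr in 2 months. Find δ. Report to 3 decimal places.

Both payoffs in the second observation are in the future, so β drops out: δ^1·20758 = δ^2·27900 ⇒ δ = 20758/27900 = 0.74401.

δ ≈ 0.744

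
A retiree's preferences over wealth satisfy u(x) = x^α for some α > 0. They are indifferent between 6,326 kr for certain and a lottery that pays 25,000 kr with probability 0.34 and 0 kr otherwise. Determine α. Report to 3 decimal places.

α ≈ 0.785

Since u(0) = 0, the lottery's EU is 0.34·25000^α.
Equating: 6326^α = 0.34·25000^α, i.e. 0.2530^α = 0.34.
α = ln(0.34) / ln(6326/25000) = -1.078810/-1.374208 ≈ 0.785.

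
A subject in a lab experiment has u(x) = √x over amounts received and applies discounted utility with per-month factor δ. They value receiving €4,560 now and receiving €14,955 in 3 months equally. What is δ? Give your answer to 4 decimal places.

Indifference means u(4560) = δ^3 · u(14955), so δ^3 = u(4560)/u(14955).
Since u(x) = √x, δ^3 = √(4560/14955) = 0.55219.
Hence δ = (0.55219)^(1/3) = 0.820408.

δ ≈ 0.8204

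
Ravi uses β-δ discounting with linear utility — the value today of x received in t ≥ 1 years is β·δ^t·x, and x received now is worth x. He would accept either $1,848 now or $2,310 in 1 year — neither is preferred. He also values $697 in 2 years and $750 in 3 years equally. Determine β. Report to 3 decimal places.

β ≈ 0.861

The second indifference involves only future payoffs, so β cancels: β·δ^2·697 = β·δ^3·750, giving δ = 697/750 = 0.92933.
Now use the now-vs-future pair: 1848 = β·δ·2310 gives β = 1848/(0.92933·2310) ≈ 0.861.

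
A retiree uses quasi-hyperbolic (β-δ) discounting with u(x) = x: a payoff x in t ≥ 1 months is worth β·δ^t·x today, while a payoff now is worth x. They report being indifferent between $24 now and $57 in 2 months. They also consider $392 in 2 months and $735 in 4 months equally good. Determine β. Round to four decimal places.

β ≈ 0.7895

The second indifference involves only future payoffs, so β cancels: β·δ^2·392 = β·δ^4·735, giving δ^2 = 392/735 = 0.53333, so δ = 0.73030.
Substituting δ into 24 = β·δ^2·57: β = 24/(30.400) ≈ 0.7895.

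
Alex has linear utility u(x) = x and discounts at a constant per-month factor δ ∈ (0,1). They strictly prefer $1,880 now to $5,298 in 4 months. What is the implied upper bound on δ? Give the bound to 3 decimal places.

Under u(x) = x this choice says 1880 > δ^4·5298.
Hence δ^4 < 1880/5298 = 0.35485, and x ↦ x^(1/4) is increasing on (0,∞).
δ < (1880/5298)^(1/4) ≈ 0.772.

δ < 0.772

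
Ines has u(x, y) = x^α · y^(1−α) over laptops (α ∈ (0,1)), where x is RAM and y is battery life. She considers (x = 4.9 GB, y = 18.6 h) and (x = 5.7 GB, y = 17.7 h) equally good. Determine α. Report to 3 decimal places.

α ≈ 0.247

Set the two utilities equal: 4.9^α·18.6^(1−α) = 5.7^α·17.7^(1−α).
(4.9/5.7)^α = (17.7/18.6)^(1−α); take logs: α·ln(4.9/5.7) = (1−α)·ln(17.7/18.6), i.e. α·-0.151231 = (1−α)·-0.049597.
So α/(1−α) = (-0.049597)/(-0.151231) = 0.327955, and α = 0.327955/1.327955 ≈ 0.247.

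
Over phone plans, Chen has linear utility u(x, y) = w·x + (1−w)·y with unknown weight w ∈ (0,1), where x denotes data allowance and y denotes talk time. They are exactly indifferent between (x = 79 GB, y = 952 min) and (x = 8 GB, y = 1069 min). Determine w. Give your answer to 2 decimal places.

u(79,952) = u(8,1069) means w·79 + (1−w)·952 = w·8 + (1−w)·1069.
w·(79−8) = (1−w)·(1069−952), i.e. w·71 = (1−w)·117.
Hence w = 117/(71+117) = 117/188 = 0.62.

w = 0.62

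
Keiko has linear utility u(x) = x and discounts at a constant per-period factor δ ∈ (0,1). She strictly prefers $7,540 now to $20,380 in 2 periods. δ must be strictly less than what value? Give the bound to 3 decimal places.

δ < 0.608

The preference means 7540 > δ^2·20380.
Hence δ^2 < 7540/20380 = 0.36997, and x ↦ x^(1/2) is increasing on (0,∞).
δ < (7540/20380)^(1/2) ≈ 0.608.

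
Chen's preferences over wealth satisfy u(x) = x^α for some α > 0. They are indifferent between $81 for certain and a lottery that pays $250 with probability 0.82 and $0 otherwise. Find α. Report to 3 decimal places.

Since u(0) = 0, the lottery's EU is 0.82·250^α.
Setting u(81) equal to that: 81^α = 0.82·250^α ⇒ (81/250)^α = 0.82.
α = ln(0.82) / ln(81/250) = -0.198451/-1.127012 ≈ 0.176.

α ≈ 0.176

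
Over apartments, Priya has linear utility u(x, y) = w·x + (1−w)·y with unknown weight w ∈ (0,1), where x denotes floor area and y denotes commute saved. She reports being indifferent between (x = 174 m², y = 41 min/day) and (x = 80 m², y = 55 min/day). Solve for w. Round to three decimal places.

u(174,41) = u(80,55) means w·174 + (1−w)·41 = w·80 + (1−w)·55.
w·(174−80) = (1−w)·(55−41), i.e. w·94 = (1−w)·14.
Hence w = 14/(94+14) = 14/108 = 0.130.

w = 0.130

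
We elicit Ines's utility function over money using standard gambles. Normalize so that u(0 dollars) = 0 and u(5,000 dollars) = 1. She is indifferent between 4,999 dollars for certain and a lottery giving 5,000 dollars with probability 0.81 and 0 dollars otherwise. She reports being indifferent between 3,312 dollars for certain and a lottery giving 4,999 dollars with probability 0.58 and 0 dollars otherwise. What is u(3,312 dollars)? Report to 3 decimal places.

0.470

The first gamble pins u(4,999 dollars): it must equal 0.81·1 + 0.19·0 = 0.81.
Chaining: u(3,312 dollars) = 0.58·0.81 + 0.42·0.00 = 0.4698.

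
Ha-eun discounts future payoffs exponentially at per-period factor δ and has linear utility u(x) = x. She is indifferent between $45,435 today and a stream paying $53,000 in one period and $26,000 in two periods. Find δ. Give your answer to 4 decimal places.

The stream is worth 53000δ + 26000δ² today, so 53000δ + 26000δ² = 45435.
So 26000δ² + 53000δ − 45435 = 0.
The positive root is δ = [−53000 + √(53000² + 4·26000·45435)] / (2·26000) = (−53000 + 86800.000)/52000 ≈ 0.6500.

δ ≈ 0.6500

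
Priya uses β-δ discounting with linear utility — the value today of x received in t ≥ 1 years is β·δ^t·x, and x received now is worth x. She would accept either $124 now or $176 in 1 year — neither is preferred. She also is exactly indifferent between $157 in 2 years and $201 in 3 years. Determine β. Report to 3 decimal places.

The second indifference involves only future payoffs, so β cancels: β·δ^2·157 = β·δ^3·201, giving δ = 157/201 = 0.78109.
The first indifference: 124 = β·δ·176, so β = 124/(δ·176) = 124/(0.78109·176) ≈ 0.902.

β ≈ 0.902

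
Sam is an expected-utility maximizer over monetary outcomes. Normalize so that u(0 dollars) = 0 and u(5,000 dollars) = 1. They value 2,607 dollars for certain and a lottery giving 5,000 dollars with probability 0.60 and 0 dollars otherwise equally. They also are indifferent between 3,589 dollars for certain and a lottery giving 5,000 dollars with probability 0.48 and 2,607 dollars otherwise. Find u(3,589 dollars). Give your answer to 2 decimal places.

From the first indifference, u(2,607 dollars) = 0.60·u(5,000 dollars) + 0.40·u(0 dollars) = 0.60·1 + 0.40·0 = 0.60.
The second indifference gives u(3,589 dollars) = 0.48·u(5,000 dollars) + 0.52·u(2,607 dollars) = 0.48·1.00 + 0.52·0.60 = 0.7920.

0.79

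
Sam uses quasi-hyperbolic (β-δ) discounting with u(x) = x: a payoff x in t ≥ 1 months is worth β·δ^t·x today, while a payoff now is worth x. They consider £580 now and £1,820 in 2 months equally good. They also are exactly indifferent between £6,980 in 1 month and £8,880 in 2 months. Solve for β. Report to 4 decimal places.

Both payoffs in the second observation are in the future, so β drops out: δ^1·6980 = δ^2·8880 ⇒ δ = 6980/8880 = 0.78604.
The first indifference: 580 = β·δ^2·1820, so β = 580/(δ^2·1820) = 580/(0.61785·1820) ≈ 0.5158.

β ≈ 0.5158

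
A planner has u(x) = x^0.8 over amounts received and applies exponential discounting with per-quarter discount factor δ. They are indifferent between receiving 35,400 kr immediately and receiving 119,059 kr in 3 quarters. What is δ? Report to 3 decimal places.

δ ≈ 0.724

Indifference means u(35400) = δ^3 · u(119059), so δ^3 = u(35400)/u(119059).
With u(x) = x^0.8: δ^3 = 35400^0.8/119059^0.8 = (35400/119059)^0.8 = 0.37896.
Taking the cube root: δ = 0.37896^(1/3) ≈ 0.724.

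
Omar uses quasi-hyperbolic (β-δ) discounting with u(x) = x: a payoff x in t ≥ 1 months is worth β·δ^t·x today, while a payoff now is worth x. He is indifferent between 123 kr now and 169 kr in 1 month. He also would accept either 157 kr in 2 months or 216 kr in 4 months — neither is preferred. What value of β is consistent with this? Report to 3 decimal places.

From the later pair, β·δ^2·157 = β·δ^4·216; dividing through, δ^2 = 157/216 = 0.72685, so δ = 0.85256.
Now use the now-vs-future pair: 123 = β·δ·169 gives β = 123/(0.85256·169) ≈ 0.854.

β ≈ 0.854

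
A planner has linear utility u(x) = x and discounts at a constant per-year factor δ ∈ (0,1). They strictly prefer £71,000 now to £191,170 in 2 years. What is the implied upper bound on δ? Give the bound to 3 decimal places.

δ < 0.609

The preference means 71000 > δ^2·191170.
Hence δ^2 < 71000/191170 = 0.37140, and x ↦ x^(1/2) is increasing on (0,∞).
δ < 0.37140^(1/2) = 0.609.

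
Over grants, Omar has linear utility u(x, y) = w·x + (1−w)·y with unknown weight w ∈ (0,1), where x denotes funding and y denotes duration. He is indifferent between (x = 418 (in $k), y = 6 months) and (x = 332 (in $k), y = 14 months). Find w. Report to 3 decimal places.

Equating utilities: w·418 + (1−w)·6 = w·332 + (1−w)·14.
Collecting terms: w·86 = (1−w)·8.
So w/(1−w) = 8/86 = 0.0930, giving w = 8/(86+8) = 0.085.

w = 0.085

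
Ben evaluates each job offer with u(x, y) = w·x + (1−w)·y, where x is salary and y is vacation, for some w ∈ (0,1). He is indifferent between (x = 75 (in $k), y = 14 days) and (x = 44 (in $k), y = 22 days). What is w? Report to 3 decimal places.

Equating utilities: w·75 + (1−w)·14 = w·44 + (1−w)·22.
w·(75−44) = (1−w)·(22−14), i.e. w·31 = (1−w)·8.
The marginal rate of substitution is 8/31, so w = 8/(31+8) = 0.205.

w = 0.205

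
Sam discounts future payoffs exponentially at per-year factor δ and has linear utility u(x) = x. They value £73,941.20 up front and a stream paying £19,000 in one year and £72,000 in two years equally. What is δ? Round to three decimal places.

Present value of the stream is 19000·δ + 72000·δ². Indifference gives 19000δ + 72000δ² = 73941.20.
That is, 72000δ² + 19000δ − 73941.20 = 0, a quadratic in δ.
By the quadratic formula (taking the positive root), δ = (−19000 + √21656065600.00) / 144000 ≈ 0.890.

δ ≈ 0.890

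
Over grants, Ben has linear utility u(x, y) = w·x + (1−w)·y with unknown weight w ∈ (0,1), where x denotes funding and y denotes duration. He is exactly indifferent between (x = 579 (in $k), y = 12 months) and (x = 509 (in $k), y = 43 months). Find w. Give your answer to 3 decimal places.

u(579,12) = u(509,43) means w·579 + (1−w)·12 = w·509 + (1−w)·43.
Collecting terms: w·70 = (1−w)·31.
The marginal rate of substitution is 31/70, so w = 31/(70+31) = 0.307.

w = 0.307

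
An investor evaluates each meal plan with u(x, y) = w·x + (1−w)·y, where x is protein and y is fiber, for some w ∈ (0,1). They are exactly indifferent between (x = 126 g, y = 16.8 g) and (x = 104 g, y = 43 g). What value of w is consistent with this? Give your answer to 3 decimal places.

w = 0.544

Equating utilities: w·126 + (1−w)·16.8 = w·104 + (1−w)·43.
Collecting terms: w·22 = (1−w)·26.2.
Hence w = 26.2/(22+26.2) = 26.2/48.2 = 0.544.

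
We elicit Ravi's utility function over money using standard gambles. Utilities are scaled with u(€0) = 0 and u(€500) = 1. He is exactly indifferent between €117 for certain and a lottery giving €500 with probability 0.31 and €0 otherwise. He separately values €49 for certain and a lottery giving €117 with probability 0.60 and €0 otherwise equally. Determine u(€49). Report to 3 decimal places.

0.186

From the first indifference, u(€117) = 0.31·u(€500) + 0.69·u(€0) = 0.31·1 + 0.69·0 = 0.31.
The second indifference gives u(€49) = 0.60·u(€117) + 0.40·u(€0) = 0.60·0.31 + 0.40·0.00 = 0.1860.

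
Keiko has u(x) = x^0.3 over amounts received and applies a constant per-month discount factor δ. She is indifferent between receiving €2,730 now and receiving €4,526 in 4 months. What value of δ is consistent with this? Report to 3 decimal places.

The payoff in 4 months is discounted by δ^4, so u(2730) = δ^4·u(4526) and δ^4 = u(2730)/u(4526).
With u(x) = x^0.3: δ^4 = 2730^0.3/4526^0.3 = (2730/4526)^0.3 = 0.85928.
Taking the 4th root: δ = 0.85928^(1/4) ≈ 0.963.

δ ≈ 0.963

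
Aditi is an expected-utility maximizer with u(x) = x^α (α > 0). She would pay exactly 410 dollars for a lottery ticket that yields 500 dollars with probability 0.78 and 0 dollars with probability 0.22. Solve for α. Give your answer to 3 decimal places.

α ≈ 1.252

EU(lottery) = 0.78·500^α + 0.22·0 = 0.78·500^α.
Equating: 410^α = 0.78·500^α, i.e. 0.8200^α = 0.78.
α = ln(0.78) / ln(410/500) = -0.248461/-0.198451 ≈ 1.252.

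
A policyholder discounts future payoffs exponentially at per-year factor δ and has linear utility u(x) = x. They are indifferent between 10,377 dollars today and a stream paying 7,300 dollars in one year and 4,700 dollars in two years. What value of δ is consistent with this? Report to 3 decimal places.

δ ≈ 0.900

Equating present values: 10377 = 7300δ + 4700δ².
That is, 4700δ² + 7300δ − 10377 = 0, a quadratic in δ.
The positive root is δ = [−7300 + √(7300² + 4·4700·10377)] / (2·4700) = (−7300 + 15760.000)/9400 ≈ 0.900.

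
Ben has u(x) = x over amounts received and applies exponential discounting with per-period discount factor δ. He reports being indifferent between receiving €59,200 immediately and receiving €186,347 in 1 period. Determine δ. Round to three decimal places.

Indifference means u(59200) = δ · u(186347), so δ = u(59200)/u(186347).
With u(x) = x: δ = 59200/186347 = 0.31769.

δ ≈ 0.318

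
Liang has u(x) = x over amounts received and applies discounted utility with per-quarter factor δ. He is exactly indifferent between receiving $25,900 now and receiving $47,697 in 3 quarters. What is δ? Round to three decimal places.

δ ≈ 0.816

Equating discounted utilities: u(25900) = δ^3·u(47697) ⇒ δ^3 = u(25900)/u(47697).
With u(x) = x: δ^3 = 25900/47697 = 0.54301.
So δ = 0.54301^(1/3) ≈ 0.816.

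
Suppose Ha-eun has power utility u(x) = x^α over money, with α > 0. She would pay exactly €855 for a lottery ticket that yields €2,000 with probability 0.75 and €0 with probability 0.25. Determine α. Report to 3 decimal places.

EU(lottery) = 0.75·2000^α + 0.25·0 = 0.75·2000^α.
Equating: 855^α = 0.75·2000^α, i.e. 0.4275^α = 0.75.
Take logs: α = ln 0.75 / ln(855/2000) ≈ 0.33853.

α ≈ 0.339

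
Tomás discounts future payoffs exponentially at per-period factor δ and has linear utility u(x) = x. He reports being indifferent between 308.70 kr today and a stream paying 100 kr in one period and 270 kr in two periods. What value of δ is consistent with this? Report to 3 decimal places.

Equating present values: 308.70 = 100δ + 270δ².
So 270δ² + 100δ − 308.70 = 0.
The positive root is δ = [−100 + √(100² + 4·270·308.70)] / (2·270) = (−100 + 586.000)/540 ≈ 0.900.

δ ≈ 0.900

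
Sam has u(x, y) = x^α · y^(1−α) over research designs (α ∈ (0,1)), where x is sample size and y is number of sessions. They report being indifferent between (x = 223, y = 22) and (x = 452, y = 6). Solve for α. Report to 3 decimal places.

α ≈ 0.648

The Cobb–Douglas utilities coincide, so 223^α·22^(1−α) = 452^α·6^(1−α).
(223/452)^α = (6/22)^(1−α); take logs: α·ln(223/452) = (1−α)·ln(6/22), i.e. α·-0.706510 = (1−α)·-1.299283.
With A = -0.706510 and B = -1.299283: α·A = (1−α)·B, so α = B/(A+B) = -1.299283/-2.005793 ≈ 0.648.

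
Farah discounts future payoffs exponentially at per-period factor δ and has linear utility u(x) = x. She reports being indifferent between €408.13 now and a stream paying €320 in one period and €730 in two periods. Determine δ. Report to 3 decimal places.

Present value of the stream is 320·δ + 730·δ². Indifference gives 320δ + 730δ² = 408.13.
So 730δ² + 320δ − 408.13 = 0.
δ = (−320 + √(320² + 4·730·408.13)) / (2·730) = (−320 + √1294139.60) / 1460 ≈ 0.560.

δ ≈ 0.560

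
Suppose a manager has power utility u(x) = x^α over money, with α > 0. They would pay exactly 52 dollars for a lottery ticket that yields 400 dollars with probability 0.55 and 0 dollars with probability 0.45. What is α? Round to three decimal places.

The lottery's expected utility is 0.55·u(400) + 0.45·u(0) = 0.55·400^α (since u(0) = 0 for α > 0).
Equating: 52^α = 0.55·400^α, i.e. 0.1300^α = 0.55.
Taking logs: α·ln(52/400) = ln(0.55), so α = -0.597837 / -2.040221 ≈ 0.293.

α ≈ 0.293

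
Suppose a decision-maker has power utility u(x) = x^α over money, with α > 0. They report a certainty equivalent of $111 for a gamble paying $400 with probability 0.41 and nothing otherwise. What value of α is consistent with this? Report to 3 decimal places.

EU(lottery) = 0.41·400^α + 0.59·0 = 0.41·400^α.
Equating: 111^α = 0.41·400^α, i.e. 0.2775^α = 0.41.
Taking logs: α·ln(111/400) = ln(0.41), so α = -0.891598 / -1.281934 ≈ 0.696.

α ≈ 0.696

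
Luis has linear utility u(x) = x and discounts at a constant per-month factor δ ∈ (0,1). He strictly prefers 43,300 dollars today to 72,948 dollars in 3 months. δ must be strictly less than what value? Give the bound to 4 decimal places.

δ < 0.8404

The preference means 43300 > δ^3·72948.
Dividing by 72948: δ^3 < 0.59357. Both sides are positive, so the cube root keeps the direction.
δ < (43300/72948)^(1/3) ≈ 0.8404.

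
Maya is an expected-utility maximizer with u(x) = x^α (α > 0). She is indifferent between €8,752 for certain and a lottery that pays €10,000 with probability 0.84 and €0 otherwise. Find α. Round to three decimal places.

EU(lottery) = 0.84·10000^α + 0.16·0 = 0.84·10000^α.
Indifference: 8752^α = 0.84·10000^α, so (8752/10000)^α = 0.84.
Take logs: α = ln 0.84 / ln(8752/10000) ≈ 1.30795.

α ≈ 1.308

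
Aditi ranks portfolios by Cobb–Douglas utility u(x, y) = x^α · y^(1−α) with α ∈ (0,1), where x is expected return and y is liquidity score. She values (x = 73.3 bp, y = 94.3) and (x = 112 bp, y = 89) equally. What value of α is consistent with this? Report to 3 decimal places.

Indifference: 73.3^α · 94.3^(1−α) = 112^α · 89^(1−α).
Rearrange to (73.3/112)^α = (89/94.3)^(1−α) and take logs: α·-0.423938 = (1−α)·-0.057845.
So α/(1−α) = (-0.057845)/(-0.423938) = 0.136447, and α = 0.136447/1.136447 ≈ 0.120.

α ≈ 0.120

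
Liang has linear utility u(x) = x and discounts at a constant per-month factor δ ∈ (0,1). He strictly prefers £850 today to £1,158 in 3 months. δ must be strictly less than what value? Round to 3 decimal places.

δ < 0.902

Comparing present values: 850 > δ^3·1158.
Dividing by 1158: δ^3 < 0.73402. Both sides are positive, so the cube root keeps the direction.
δ < 0.73402^(1/3) = 0.902.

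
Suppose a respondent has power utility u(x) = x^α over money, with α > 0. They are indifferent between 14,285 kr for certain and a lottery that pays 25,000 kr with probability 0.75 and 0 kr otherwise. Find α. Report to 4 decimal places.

The lottery's expected utility is 0.75·u(25000) + 0.25·u(0) = 0.75·25000^α (since u(0) = 0 for α > 0).
Indifference: 14285^α = 0.75·25000^α, so (14285/25000)^α = 0.75.
Take logs: α = ln 0.75 / ln(14285/25000) ≈ 0.514025.

α ≈ 0.5140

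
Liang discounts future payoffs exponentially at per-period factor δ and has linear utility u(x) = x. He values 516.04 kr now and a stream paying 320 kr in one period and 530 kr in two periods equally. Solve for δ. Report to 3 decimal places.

Present value of the stream is 320·δ + 530·δ². Indifference gives 320δ + 530δ² = 516.04.
That is, 530δ² + 320δ − 516.04 = 0, a quadratic in δ.
δ = (−320 + √(320² + 4·530·516.04)) / (2·530) = (−320 + √1196404.80) / 1060 ≈ 0.730.

δ ≈ 0.730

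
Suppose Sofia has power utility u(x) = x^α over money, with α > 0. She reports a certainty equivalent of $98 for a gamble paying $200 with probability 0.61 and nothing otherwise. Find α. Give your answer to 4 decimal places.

EU(lottery) = 0.61·200^α + 0.39·0 = 0.61·200^α.
Equating: 98^α = 0.61·200^α, i.e. 0.4900^α = 0.61.
Taking logs: α·ln(98/200) = ln(0.61), so α = -0.4942963 / -0.7133499 ≈ 0.6929.

α ≈ 0.6929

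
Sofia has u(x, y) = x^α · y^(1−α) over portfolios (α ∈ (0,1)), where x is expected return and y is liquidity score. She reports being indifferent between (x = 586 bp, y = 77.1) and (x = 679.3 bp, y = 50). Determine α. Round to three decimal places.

The Cobb–Douglas utilities coincide, so 586^α·77.1^(1−α) = 679.3^α·50^(1−α).
Taking logs: α·ln 586 + (1−α)·ln 77.1 = α·ln 679.3 + (1−α)·ln 50, i.e. α·-0.147743 = (1−α)·-0.433080.
Thus α·(-0.580823) = -0.433080, so α = -0.433080/-0.580823 ≈ 0.746.

α ≈ 0.746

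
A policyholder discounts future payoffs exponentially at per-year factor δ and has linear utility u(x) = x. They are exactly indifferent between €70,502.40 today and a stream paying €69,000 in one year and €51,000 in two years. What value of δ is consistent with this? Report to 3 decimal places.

Present value of the stream is 69000·δ + 51000·δ². Indifference gives 69000δ + 51000δ² = 70502.40.
So 51000δ² + 69000δ − 70502.40 = 0.
The positive root is δ = [−69000 + √(69000² + 4·51000·70502.40)] / (2·51000) = (−69000 + 138360.000)/102000 ≈ 0.680.

δ ≈ 0.680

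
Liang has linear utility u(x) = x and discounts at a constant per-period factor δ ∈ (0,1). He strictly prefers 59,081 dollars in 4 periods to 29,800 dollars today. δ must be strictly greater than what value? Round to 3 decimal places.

Comparing present values: 29800 < δ^4·59081.
Dividing by 59081: δ^4 > 0.50439. Both sides are positive, so the 4th root keeps the direction.
δ > 0.50439^(1/4) = 0.843.

δ > 0.843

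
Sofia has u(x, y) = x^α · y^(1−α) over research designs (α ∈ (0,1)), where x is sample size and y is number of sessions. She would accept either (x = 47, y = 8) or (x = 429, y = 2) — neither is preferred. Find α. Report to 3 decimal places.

The Cobb–Douglas utilities coincide, so 47^α·8^(1−α) = 429^α·2^(1−α).
(47/429)^α = (2/8)^(1−α); take logs: α·ln(47/429) = (1−α)·ln(2/8), i.e. α·-2.211309 = (1−α)·-1.386294.
So α/(1−α) = (-1.386294)/(-2.211309) = 0.626911, and α = 0.626911/1.626911 ≈ 0.385.

α ≈ 0.385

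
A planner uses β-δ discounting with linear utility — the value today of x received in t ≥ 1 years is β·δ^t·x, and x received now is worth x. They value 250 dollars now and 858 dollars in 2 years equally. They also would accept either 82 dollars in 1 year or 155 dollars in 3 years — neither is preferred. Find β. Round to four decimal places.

β ≈ 0.5508

From the later pair, β·δ^1·82 = β·δ^3·155; dividing through, δ^2 = 82/155 = 0.52903, so δ = 0.72735.
The first indifference: 250 = β·δ^2·858, so β = 250/(δ^2·858) = 250/(0.52903·858) ≈ 0.5508.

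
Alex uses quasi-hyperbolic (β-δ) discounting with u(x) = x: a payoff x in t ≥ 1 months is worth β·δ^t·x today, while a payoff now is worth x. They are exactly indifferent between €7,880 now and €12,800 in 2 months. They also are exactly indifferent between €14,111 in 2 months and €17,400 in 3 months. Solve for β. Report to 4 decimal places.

β ≈ 0.9361

The second indifference involves only future payoffs, so β cancels: β·δ^2·14111 = β·δ^3·17400, giving δ = 14111/17400 = 0.81098.
The first indifference: 7880 = β·δ^2·12800, so β = 7880/(δ^2·12800) = 7880/(0.65768·12800) ≈ 0.9361.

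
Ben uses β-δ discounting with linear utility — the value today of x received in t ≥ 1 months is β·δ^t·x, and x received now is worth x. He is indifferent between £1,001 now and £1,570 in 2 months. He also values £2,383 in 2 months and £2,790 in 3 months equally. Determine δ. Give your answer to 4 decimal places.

The second indifference involves only future payoffs, so β cancels: β·δ^2·2383 = β·δ^3·2790, giving δ = 2383/2790 = 0.85412.

δ ≈ 0.8541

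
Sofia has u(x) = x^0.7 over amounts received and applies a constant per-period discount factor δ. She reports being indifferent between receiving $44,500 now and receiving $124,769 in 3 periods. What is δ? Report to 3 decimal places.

Equating discounted utilities: u(44500) = δ^3·u(124769) ⇒ δ^3 = u(44500)/u(124769).
With u(x) = x^0.7: δ^3 = 44500^0.7/124769^0.7 = (44500/124769)^0.7 = 0.48593.
Taking the cube root: δ = 0.48593^(1/3) ≈ 0.786.

δ ≈ 0.786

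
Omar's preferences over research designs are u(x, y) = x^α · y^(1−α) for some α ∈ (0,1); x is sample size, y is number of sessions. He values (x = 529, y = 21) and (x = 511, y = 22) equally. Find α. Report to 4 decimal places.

Indifference: 529^α · 21^(1−α) = 511^α · 22^(1−α).
Rearrange to (529/511)^α = (22/21)^(1−α) and take logs: α·0.0346188 = (1−α)·0.0465200.
Thus α·(0.0811388) = 0.0465200, so α = 0.0465200/0.0811388 ≈ 0.5733.

α ≈ 0.5733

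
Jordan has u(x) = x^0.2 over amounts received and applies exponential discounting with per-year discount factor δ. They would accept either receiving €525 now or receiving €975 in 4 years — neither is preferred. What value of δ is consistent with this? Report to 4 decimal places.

δ ≈ 0.9695

Equating discounted utilities: u(525) = δ^4·u(975) ⇒ δ^4 = u(525)/u(975).
Since u(x) = x^0.2, δ^4 = (525/975)^0.2 = 0.53846^0.2 = 0.88355.
Hence δ = (0.88355)^(1/4) = 0.969522.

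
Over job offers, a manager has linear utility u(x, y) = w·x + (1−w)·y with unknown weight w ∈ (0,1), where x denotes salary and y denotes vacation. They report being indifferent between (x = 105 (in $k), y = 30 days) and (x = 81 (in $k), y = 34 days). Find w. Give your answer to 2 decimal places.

w = 0.14

Indifference: w·105 + (1−w)·30 = w·81 + (1−w)·34.
w·(105−81) = (1−w)·(34−30), i.e. w·24 = (1−w)·4.
The marginal rate of substitution is 4/24, so w = 4/(24+4) = 0.14.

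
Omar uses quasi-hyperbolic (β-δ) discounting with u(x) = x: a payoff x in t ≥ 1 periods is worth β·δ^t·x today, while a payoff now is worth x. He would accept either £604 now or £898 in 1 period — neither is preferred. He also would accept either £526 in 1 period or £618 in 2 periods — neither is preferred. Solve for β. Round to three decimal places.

β ≈ 0.790

The second indifference involves only future payoffs, so β cancels: β·δ^1·526 = β·δ^2·618, giving δ = 526/618 = 0.85113.
The first indifference: 604 = β·δ·898, so β = 604/(δ·898) = 604/(0.85113·898) ≈ 0.790.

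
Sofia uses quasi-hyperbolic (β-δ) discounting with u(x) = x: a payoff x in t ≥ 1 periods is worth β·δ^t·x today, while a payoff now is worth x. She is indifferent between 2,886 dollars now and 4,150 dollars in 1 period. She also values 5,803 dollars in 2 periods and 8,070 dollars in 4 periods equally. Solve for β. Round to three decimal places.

β ≈ 0.820

Both payoffs in the second observation are in the future, so β drops out: δ^2·5803 = δ^4·8070 ⇒ δ^2 = 5803/8070 = 0.71908, so δ = 0.84799.
Now use the now-vs-future pair: 2886 = β·δ·4150 gives β = 2886/(0.84799·4150) ≈ 0.820.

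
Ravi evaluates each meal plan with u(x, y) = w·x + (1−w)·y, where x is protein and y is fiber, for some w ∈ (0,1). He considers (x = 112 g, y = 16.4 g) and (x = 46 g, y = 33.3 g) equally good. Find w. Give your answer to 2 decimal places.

Equating utilities: w·112 + (1−w)·16.4 = w·46 + (1−w)·33.3.
Rearranging, 66·w − 16.9·(1−w) = 0.
So w/(1−w) = 16.9/66 = 0.2561, giving w = 16.9/(66+16.9) = 0.20.

w = 0.20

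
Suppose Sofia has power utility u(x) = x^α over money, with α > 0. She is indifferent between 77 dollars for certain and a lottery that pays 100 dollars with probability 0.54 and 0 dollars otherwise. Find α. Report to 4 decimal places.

Since u(0) = 0, the lottery's EU is 0.54·100^α.
Setting u(77) equal to that: 77^α = 0.54·100^α ⇒ (77/100)^α = 0.54.
α = ln(0.54) / ln(77/100) = -0.6161861/-0.2613648 ≈ 2.3576.

α ≈ 2.3576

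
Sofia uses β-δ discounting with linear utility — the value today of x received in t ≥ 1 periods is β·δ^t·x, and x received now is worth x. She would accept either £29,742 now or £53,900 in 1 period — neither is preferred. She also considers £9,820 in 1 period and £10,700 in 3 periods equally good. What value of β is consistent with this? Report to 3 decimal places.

The second indifference involves only future payoffs, so β cancels: β·δ^1·9820 = β·δ^3·10700, giving δ^2 = 9820/10700 = 0.91776, so δ = 0.95800.
Substituting δ into 29742 = β·δ·53900: β = 29742/(51636.003) ≈ 0.576.

β ≈ 0.576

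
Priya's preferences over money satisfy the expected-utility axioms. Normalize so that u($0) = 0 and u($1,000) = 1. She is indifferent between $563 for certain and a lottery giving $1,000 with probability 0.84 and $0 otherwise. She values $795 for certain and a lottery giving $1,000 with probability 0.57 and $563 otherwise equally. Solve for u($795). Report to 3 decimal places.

The first gamble pins u($563): it must equal 0.84·1 + 0.16·0 = 0.84.
Chaining: u($795) = 0.57·1.00 + 0.43·0.84 = 0.9312.

0.931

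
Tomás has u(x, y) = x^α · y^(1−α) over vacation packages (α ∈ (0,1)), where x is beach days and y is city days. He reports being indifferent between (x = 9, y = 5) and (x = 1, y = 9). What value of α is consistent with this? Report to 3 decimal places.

Indifference: 9^α · 5^(1−α) = 1^α · 9^(1−α).
Taking logs: α·ln 9 + (1−α)·ln 5 = α·ln 1 + (1−α)·ln 9, i.e. α·2.197225 = (1−α)·0.587787.
Thus α·(2.785012) = 0.587787, so α = 0.587787/2.785012 ≈ 0.211.

α ≈ 0.211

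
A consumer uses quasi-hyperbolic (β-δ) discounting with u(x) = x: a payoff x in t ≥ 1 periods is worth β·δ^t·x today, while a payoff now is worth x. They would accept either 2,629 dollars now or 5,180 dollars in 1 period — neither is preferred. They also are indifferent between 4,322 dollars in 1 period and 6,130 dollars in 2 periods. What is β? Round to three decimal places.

β ≈ 0.720

From the later pair, β·δ^1·4322 = β·δ^2·6130; dividing through, δ = 4322/6130 = 0.70506.
The first indifference: 2629 = β·δ·5180, so β = 2629/(δ·5180) = 2629/(0.70506·5180) ≈ 0.720.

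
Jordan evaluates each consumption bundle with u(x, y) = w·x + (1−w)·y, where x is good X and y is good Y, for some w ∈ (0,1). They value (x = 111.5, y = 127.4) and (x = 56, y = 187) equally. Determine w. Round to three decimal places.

Indifference: w·111.5 + (1−w)·127.4 = w·56 + (1−w)·187.
Collecting terms: w·55.5 = (1−w)·59.6.
Hence w = 59.6/(55.5+59.6) = 59.6/115.1 = 0.518.

w = 0.518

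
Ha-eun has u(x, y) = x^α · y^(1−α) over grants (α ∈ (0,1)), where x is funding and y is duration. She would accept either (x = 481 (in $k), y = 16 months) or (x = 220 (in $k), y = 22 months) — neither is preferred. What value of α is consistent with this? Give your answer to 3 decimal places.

Set the two utilities equal: 481^α·16^(1−α) = 220^α·22^(1−α).
Taking logs: α·ln 481 + (1−α)·ln 16 = α·ln 220 + (1−α)·ln 22, i.e. α·0.782240 = (1−α)·0.318454.
Thus α·(1.100694) = 0.318454, so α = 0.318454/1.100694 ≈ 0.289.

α ≈ 0.289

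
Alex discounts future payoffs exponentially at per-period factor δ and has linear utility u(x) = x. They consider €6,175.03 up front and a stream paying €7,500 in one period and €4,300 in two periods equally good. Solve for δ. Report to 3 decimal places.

δ ≈ 0.610

The stream is worth 7500δ + 4300δ² today, so 7500δ + 4300δ² = 6175.03.
That is, 4300δ² + 7500δ − 6175.03 = 0, a quadratic in δ.
δ = (−7500 + √(7500² + 4·4300·6175.03)) / (2·4300) = (−7500 + √162460516.00) / 8600 ≈ 0.610.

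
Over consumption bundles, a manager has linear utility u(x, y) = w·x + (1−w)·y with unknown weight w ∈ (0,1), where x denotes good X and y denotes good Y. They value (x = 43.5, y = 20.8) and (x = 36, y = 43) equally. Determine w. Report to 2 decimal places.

w = 0.75

Indifference: w·43.5 + (1−w)·20.8 = w·36 + (1−w)·43.
Rearranging, 7.5·w − 22.2·(1−w) = 0.
The marginal rate of substitution is 22.2/7.5, so w = 22.2/(7.5+22.2) = 0.75.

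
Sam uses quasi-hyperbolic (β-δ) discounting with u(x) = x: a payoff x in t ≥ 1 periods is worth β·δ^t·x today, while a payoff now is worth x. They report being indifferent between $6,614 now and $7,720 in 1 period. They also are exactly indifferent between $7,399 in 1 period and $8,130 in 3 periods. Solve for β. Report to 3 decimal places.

β ≈ 0.898

The second indifference involves only future payoffs, so β cancels: β·δ^1·7399 = β·δ^3·8130, giving δ^2 = 7399/8130 = 0.91009, so δ = 0.95398.
Now use the now-vs-future pair: 6614 = β·δ·7720 gives β = 6614/(0.95398·7720) ≈ 0.898.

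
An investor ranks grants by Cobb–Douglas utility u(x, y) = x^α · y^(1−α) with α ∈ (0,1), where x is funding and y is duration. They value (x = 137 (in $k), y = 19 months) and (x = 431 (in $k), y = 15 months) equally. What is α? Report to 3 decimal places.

Set the two utilities equal: 137^α·19^(1−α) = 431^α·15^(1−α).
Taking logs: α·ln 137 + (1−α)·ln 19 = α·ln 431 + (1−α)·ln 15, i.e. α·-1.146127 = (1−α)·-0.236389.
With A = -1.146127 and B = -0.236389: α·A = (1−α)·B, so α = B/(A+B) = -0.236389/-1.382516 ≈ 0.171.

α ≈ 0.171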